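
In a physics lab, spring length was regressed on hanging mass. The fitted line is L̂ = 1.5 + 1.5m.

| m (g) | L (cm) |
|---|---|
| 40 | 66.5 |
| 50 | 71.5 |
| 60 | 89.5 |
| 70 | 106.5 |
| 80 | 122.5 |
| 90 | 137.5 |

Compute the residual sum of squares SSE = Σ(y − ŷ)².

m=40: L̂ = 1.5 + 1.5·40 = 61.5; e = 66.5 − 61.5 = 5
m=50: L̂ = 1.5 + 1.5·50 = 76.5; e = 71.5 − 76.5 = -5
m=60: L̂ = 1.5 + 1.5·60 = 91.5; e = 89.5 − 91.5 = -2
m=70: L̂ = 1.5 + 1.5·70 = 106.5; e = 106.5 − 106.5 = 0
m=80: L̂ = 1.5 + 1.5·80 = 121.5; e = 122.5 − 121.5 = 1
m=90: L̂ = 1.5 + 1.5·90 = 136.5; e = 137.5 − 136.5 = 1
SSE = 25 + 25 + 4 + 0 + 1 + 1 = 56

SSE = 56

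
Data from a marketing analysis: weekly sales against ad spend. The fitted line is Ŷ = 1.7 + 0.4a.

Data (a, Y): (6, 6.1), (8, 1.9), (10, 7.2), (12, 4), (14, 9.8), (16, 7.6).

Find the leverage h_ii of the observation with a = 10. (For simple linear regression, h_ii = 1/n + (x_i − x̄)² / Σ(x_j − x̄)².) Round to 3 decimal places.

ā = (6 + 8 + 10 + 12 + 14 + 16)/6 = 11
Σ(a − ā)² = 25 + 9 + 1 + 1 + 9 + 25 = 70
h = 1/6 + (-1)²/70 = 0.166667 + 0.0142857 = 0.181

h = 0.181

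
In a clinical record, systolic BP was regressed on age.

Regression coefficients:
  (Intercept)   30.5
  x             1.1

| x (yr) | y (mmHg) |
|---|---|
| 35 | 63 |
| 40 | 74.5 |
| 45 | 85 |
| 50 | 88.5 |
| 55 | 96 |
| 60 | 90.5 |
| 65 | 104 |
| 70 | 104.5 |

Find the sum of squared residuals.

x=35: ŷ = 30.5 + 1.1·35 = 69; e = 63 − 69 = -6
x=40: ŷ = 30.5 + 1.1·40 = 74.5; e = 74.5 − 74.5 = 0
x=45: ŷ = 30.5 + 1.1·45 = 80; e = 85 − 80 = 5
x=50: ŷ = 30.5 + 1.1·50 = 85.5; e = 88.5 − 85.5 = 3
x=55: ŷ = 30.5 + 1.1·55 = 91; e = 96 − 91 = 5
x=60: ŷ = 30.5 + 1.1·60 = 96.5; e = 90.5 − 96.5 = -6
x=65: ŷ = 30.5 + 1.1·65 = 102; e = 104 − 102 = 2
x=70: ŷ = 30.5 + 1.1·70 = 107.5; e = 104.5 − 107.5 = -3
SSE = 36 + 0 + 25 + 9 + 25 + 36 + 4 + 9 = 144

SSE = 144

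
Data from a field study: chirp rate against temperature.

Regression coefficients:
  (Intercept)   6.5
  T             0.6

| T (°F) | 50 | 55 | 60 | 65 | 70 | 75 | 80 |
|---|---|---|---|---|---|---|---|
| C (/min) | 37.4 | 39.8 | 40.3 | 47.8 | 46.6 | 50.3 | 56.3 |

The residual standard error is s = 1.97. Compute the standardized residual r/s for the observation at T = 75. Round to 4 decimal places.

Ĉ = 6.5 + 0.6·75 = 51.5
r = 50.3 − 51.5 = -1.2
r/s = -1.2 / 1.97 = -0.6091

-0.6091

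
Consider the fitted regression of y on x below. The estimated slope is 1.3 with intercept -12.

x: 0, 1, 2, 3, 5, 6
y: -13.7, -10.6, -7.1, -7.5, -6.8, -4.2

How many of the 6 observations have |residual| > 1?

x=0: ŷ = -12 + 1.3·0 = -12; e = -13.7 − (-12) = -1.7
x=1: ŷ = -12 + 1.3·1 = -10.7; e = -10.6 − (-10.7) = 0.1
x=2: ŷ = -12 + 1.3·2 = -9.4; e = -7.1 − (-9.4) = 2.3
x=3: ŷ = -12 + 1.3·3 = -8.1; e = -7.5 − (-8.1) = 0.6
x=5: ŷ = -12 + 1.3·5 = -5.5; e = -6.8 − (-5.5) = -1.3
x=6: ŷ = -12 + 1.3·6 = -4.2; e = -4.2 − (-4.2) = 0
|e| > 1: x=0 (|e|=1.7), x=2 (|e|=2.3), x=5 (|e|=1.3) → 3

3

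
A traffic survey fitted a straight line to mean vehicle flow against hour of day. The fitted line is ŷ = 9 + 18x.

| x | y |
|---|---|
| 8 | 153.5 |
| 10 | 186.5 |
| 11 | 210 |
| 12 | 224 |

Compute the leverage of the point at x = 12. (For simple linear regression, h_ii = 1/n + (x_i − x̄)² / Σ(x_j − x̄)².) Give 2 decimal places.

x̄ = (8 + 10 + 11 + 12)/4 = 10.25
Σ(x − x̄)² = 5.0625 + 0.0625 + 0.5625 + 3.0625 = 8.75
h = 1/4 + (1.75)²/8.75 = 0.25 + 0.35 = 0.60

h = 0.60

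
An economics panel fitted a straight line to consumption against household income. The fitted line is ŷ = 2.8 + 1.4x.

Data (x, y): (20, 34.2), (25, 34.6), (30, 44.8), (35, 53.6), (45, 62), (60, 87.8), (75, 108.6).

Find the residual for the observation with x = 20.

e = 3.4

ŷ = 2.8 + 1.4·20 = 30.8
e = 34.2 − 30.8 = 3.4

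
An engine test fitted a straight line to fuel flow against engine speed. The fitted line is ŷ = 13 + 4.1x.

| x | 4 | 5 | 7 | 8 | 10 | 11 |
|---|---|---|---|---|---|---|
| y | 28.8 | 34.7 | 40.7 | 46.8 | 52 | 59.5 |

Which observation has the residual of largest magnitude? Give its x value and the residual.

x=4: ŷ = 13 + 4.1·4 = 29.4; e = 28.8 − 29.4 = -0.6
x=5: ŷ = 13 + 4.1·5 = 33.5; e = 34.7 − 33.5 = 1.2
x=7: ŷ = 13 + 4.1·7 = 41.7; e = 40.7 − 41.7 = -1
x=8: ŷ = 13 + 4.1·8 = 45.8; e = 46.8 − 45.8 = 1
x=10: ŷ = 13 + 4.1·10 = 54; e = 52 − 54 = -2
x=11: ŷ = 13 + 4.1·11 = 58.1; e = 59.5 − 58.1 = 1.4
Largest |e| is 2 at x = 10, residual -2.

x = 10, e = -2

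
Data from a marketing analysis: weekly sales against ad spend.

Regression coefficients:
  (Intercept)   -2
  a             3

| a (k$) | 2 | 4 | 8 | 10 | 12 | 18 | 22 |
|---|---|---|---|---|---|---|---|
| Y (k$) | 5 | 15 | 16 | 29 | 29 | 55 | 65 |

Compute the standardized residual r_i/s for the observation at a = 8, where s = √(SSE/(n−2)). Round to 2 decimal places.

-1.36

a=2: ŷ = -2 + 3·2 = 4; r = 5 − 4 = 1
a=4: ŷ = -2 + 3·4 = 10; r = 15 − 10 = 5
a=8: ŷ = -2 + 3·8 = 22; r = 16 − 22 = -6
a=10: ŷ = -2 + 3·10 = 28; r = 29 − 28 = 1
a=12: ŷ = -2 + 3·12 = 34; r = 29 − 34 = -5
a=18: ŷ = -2 + 3·18 = 52; r = 55 − 52 = 3
a=22: ŷ = -2 + 3·22 = 64; r = 65 − 64 = 1
SSE = 1 + 25 + 36 + 1 + 25 + 9 + 1 = 98
s = √(98/5) = 4.42719
r/s = -6 / 4.42719 = -1.36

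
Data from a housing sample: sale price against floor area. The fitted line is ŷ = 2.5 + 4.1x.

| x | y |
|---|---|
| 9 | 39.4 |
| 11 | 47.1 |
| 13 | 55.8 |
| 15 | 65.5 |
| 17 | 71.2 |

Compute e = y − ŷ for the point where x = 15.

e = 1.5

ŷ = 2.5 + 4.1·15 = 64
e = 65.5 − 64 = 1.5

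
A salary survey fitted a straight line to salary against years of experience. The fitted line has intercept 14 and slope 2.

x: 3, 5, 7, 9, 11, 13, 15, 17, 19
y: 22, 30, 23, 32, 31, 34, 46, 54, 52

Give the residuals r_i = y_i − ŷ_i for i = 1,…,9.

2, 6, -5, 0, -5, -6, 2, 6, 0

x=3: ŷ = 14 + 2·3 = 20; r = 22 − 20 = 2
x=5: ŷ = 14 + 2·5 = 24; r = 30 − 24 = 6
x=7: ŷ = 14 + 2·7 = 28; r = 23 − 28 = -5
x=9: ŷ = 14 + 2·9 = 32; r = 32 − 32 = 0
x=11: ŷ = 14 + 2·11 = 36; r = 31 − 36 = -5
x=13: ŷ = 14 + 2·13 = 40; r = 34 − 40 = -6
x=15: ŷ = 14 + 2·15 = 44; r = 46 − 44 = 2
x=17: ŷ = 14 + 2·17 = 48; r = 54 − 48 = 6
x=19: ŷ = 14 + 2·19 = 52; r = 52 − 52 = 0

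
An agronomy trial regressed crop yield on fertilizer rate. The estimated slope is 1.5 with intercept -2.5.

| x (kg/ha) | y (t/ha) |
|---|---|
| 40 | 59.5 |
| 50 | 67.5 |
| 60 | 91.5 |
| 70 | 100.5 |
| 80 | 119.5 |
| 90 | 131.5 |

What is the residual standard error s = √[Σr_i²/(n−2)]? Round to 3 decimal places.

x=40: ŷ = -2.5 + 1.5·40 = 57.5; r = 59.5 − 57.5 = 2
x=50: ŷ = -2.5 + 1.5·50 = 72.5; r = 67.5 − 72.5 = -5
x=60: ŷ = -2.5 + 1.5·60 = 87.5; r = 91.5 − 87.5 = 4
x=70: ŷ = -2.5 + 1.5·70 = 102.5; r = 100.5 − 102.5 = -2
x=80: ŷ = -2.5 + 1.5·80 = 117.5; r = 119.5 − 117.5 = 2
x=90: ŷ = -2.5 + 1.5·90 = 132.5; r = 131.5 − 132.5 = -1
SSE = 4 + 25 + 16 + 4 + 4 + 1 = 54
s = √(54/4) = √13.5 ≈ 3.674

s = 3.674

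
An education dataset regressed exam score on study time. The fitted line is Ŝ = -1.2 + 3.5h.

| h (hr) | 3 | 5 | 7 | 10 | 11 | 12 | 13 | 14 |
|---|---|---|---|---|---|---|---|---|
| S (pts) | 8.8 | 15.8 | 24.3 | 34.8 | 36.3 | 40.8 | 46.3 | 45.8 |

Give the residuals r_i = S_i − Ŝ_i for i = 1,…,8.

-0.5, -0.5, 1, 1, -1, 0, 2, -2

h=3: Ŝ = -1.2 + 3.5·3 = 9.3; r = 8.8 − 9.3 = -0.5
h=5: Ŝ = -1.2 + 3.5·5 = 16.3; r = 15.8 − 16.3 = -0.5
h=7: Ŝ = -1.2 + 3.5·7 = 23.3; r = 24.3 − 23.3 = 1
h=10: Ŝ = -1.2 + 3.5·10 = 33.8; r = 34.8 − 33.8 = 1
h=11: Ŝ = -1.2 + 3.5·11 = 37.3; r = 36.3 − 37.3 = -1
h=12: Ŝ = -1.2 + 3.5·12 = 40.8; r = 40.8 − 40.8 = 0
h=13: Ŝ = -1.2 + 3.5·13 = 44.3; r = 46.3 − 44.3 = 2
h=14: Ŝ = -1.2 + 3.5·14 = 47.8; r = 45.8 − 47.8 = -2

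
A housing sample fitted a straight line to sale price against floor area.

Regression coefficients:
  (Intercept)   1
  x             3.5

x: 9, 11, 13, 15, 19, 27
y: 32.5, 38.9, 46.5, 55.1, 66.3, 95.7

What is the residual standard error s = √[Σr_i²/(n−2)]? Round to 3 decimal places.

s = 1.049

x=9: ŷ = 1 + 3.5·9 = 32.5; r = 32.5 − 32.5 = 0
x=11: ŷ = 1 + 3.5·11 = 39.5; r = 38.9 − 39.5 = -0.6
x=13: ŷ = 1 + 3.5·13 = 46.5; r = 46.5 − 46.5 = 0
x=15: ŷ = 1 + 3.5·15 = 53.5; r = 55.1 − 53.5 = 1.6
x=19: ŷ = 1 + 3.5·19 = 67.5; r = 66.3 − 67.5 = -1.2
x=27: ŷ = 1 + 3.5·27 = 95.5; r = 95.7 − 95.5 = 0.2
SSE = 0 + 0.36 + 0 + 2.56 + 1.44 + 0.04 = 4.4
s = √(4.4/4) = √1.1 ≈ 1.049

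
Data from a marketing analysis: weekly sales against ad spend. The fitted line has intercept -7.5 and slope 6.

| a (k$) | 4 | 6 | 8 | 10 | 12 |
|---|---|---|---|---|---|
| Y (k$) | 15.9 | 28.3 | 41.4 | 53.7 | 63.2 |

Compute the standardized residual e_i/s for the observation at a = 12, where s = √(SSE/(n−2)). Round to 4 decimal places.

-1.0808

a=4: ŷ = -7.5 + 6·4 = 16.5; e = 15.9 − 16.5 = -0.6
a=6: ŷ = -7.5 + 6·6 = 28.5; e = 28.3 − 28.5 = -0.2
a=8: ŷ = -7.5 + 6·8 = 40.5; e = 41.4 − 40.5 = 0.9
a=10: ŷ = -7.5 + 6·10 = 52.5; e = 53.7 − 52.5 = 1.2
a=12: ŷ = -7.5 + 6·12 = 64.5; e = 63.2 − 64.5 = -1.3
SSE = 0.36 + 0.04 + 0.81 + 1.44 + 1.69 = 4.34
s = √(4.34/3) = 1.20277
e/s = -1.3 / 1.20277 = -1.0808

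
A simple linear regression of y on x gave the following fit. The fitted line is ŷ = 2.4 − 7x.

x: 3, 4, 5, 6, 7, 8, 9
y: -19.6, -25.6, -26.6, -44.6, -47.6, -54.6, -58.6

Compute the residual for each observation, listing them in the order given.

-1, 0, 6, -5, -1, -1, 2

x=3: ŷ = 2.4 − 7·3 = -18.6; e = -19.6 − (-18.6) = -1
x=4: ŷ = 2.4 − 7·4 = -25.6; e = -25.6 − (-25.6) = 0
x=5: ŷ = 2.4 − 7·5 = -32.6; e = -26.6 − (-32.6) = 6
x=6: ŷ = 2.4 − 7·6 = -39.6; e = -44.6 − (-39.6) = -5
x=7: ŷ = 2.4 − 7·7 = -46.6; e = -47.6 − (-46.6) = -1
x=8: ŷ = 2.4 − 7·8 = -53.6; e = -54.6 − (-53.6) = -1
x=9: ŷ = 2.4 − 7·9 = -60.6; e = -58.6 − (-60.6) = 2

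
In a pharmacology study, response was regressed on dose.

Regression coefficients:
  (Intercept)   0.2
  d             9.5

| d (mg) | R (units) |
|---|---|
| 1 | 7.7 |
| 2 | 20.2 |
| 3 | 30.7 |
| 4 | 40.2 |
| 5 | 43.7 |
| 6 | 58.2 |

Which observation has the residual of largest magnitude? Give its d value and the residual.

d=1: ŷ = 0.2 + 9.5·1 = 9.7; e = 7.7 − 9.7 = -2
d=2: ŷ = 0.2 + 9.5·2 = 19.2; e = 20.2 − 19.2 = 1
d=3: ŷ = 0.2 + 9.5·3 = 28.7; e = 30.7 − 28.7 = 2
d=4: ŷ = 0.2 + 9.5·4 = 38.2; e = 40.2 − 38.2 = 2
d=5: ŷ = 0.2 + 9.5·5 = 47.7; e = 43.7 − 47.7 = -4
d=6: ŷ = 0.2 + 9.5·6 = 57.2; e = 58.2 − 57.2 = 1
Largest |e| is 4 at d = 5, residual -4.

d = 5, e = -4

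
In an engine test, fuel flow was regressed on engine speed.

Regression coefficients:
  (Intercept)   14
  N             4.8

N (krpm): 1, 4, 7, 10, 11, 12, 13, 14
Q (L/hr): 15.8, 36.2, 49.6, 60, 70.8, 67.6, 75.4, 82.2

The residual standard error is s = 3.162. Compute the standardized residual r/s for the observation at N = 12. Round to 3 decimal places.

Q̂ = 14 + 4.8·12 = 71.6
r = 67.6 − 71.6 = -4
r/s = -4 / 3.162 = -1.265

-1.265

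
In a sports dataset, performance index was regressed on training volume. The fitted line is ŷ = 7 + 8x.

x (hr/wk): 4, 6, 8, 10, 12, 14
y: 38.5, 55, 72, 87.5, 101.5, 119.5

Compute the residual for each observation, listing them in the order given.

-0.5, 0, 1, 0.5, -1.5, 0.5

x=4: ŷ = 7 + 8·4 = 39; e = 38.5 − 39 = -0.5
x=6: ŷ = 7 + 8·6 = 55; e = 55 − 55 = 0
x=8: ŷ = 7 + 8·8 = 71; e = 72 − 71 = 1
x=10: ŷ = 7 + 8·10 = 87; e = 87.5 − 87 = 0.5
x=12: ŷ = 7 + 8·12 = 103; e = 101.5 − 103 = -1.5
x=14: ŷ = 7 + 8·14 = 119; e = 119.5 − 119 = 0.5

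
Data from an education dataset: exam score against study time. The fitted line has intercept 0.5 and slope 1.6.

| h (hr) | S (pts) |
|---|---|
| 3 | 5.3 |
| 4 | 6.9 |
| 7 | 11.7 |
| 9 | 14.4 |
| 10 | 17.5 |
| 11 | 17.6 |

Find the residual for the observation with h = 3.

r = 0

ŷ = 0.5 + 1.6·3 = 5.3
r = 5.3 − 5.3 = 0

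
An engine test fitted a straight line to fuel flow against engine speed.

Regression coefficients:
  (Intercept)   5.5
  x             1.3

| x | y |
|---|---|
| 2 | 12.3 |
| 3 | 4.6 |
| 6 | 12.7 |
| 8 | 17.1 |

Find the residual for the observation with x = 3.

ŷ = 5.5 + 1.3·3 = 9.4
e = 4.6 − 9.4 = -4.8

e = -4.8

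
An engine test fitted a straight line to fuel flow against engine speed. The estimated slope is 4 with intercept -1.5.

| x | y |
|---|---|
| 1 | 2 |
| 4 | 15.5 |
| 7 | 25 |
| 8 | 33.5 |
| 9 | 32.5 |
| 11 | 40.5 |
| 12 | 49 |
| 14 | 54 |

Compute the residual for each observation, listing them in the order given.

-0.5, 1, -1.5, 3, -2, -2, 2.5, -0.5

x=1: ŷ = -1.5 + 4·1 = 2.5; e = 2 − 2.5 = -0.5
x=4: ŷ = -1.5 + 4·4 = 14.5; e = 15.5 − 14.5 = 1
x=7: ŷ = -1.5 + 4·7 = 26.5; e = 25 − 26.5 = -1.5
x=8: ŷ = -1.5 + 4·8 = 30.5; e = 33.5 − 30.5 = 3
x=9: ŷ = -1.5 + 4·9 = 34.5; e = 32.5 − 34.5 = -2
x=11: ŷ = -1.5 + 4·11 = 42.5; e = 40.5 − 42.5 = -2
x=12: ŷ = -1.5 + 4·12 = 46.5; e = 49 − 46.5 = 2.5
x=14: ŷ = -1.5 + 4·14 = 54.5; e = 54 − 54.5 = -0.5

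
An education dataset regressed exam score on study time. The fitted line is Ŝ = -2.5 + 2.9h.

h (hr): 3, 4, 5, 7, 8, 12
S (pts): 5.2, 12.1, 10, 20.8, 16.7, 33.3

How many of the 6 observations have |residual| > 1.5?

4

h=3: Ŝ = -2.5 + 2.9·3 = 6.2; r = 5.2 − 6.2 = -1
h=4: Ŝ = -2.5 + 2.9·4 = 9.1; r = 12.1 − 9.1 = 3
h=5: Ŝ = -2.5 + 2.9·5 = 12; r = 10 − 12 = -2
h=7: Ŝ = -2.5 + 2.9·7 = 17.8; r = 20.8 − 17.8 = 3
h=8: Ŝ = -2.5 + 2.9·8 = 20.7; r = 16.7 − 20.7 = -4
h=12: Ŝ = -2.5 + 2.9·12 = 32.3; r = 33.3 − 32.3 = 1
|r| > 1.5: h=4 (|r|=3), h=5 (|r|=2), h=7 (|r|=3), h=8 (|r|=4) → 4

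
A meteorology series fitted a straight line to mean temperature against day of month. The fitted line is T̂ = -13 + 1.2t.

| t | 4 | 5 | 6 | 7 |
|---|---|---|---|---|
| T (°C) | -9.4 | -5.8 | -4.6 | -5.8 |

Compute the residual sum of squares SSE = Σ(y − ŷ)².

SSE = 5.76

t=4: T̂ = -13 + 1.2·4 = -8.2; e = -9.4 − (-8.2) = -1.2
t=5: T̂ = -13 + 1.2·5 = -7; e = -5.8 − (-7) = 1.2
t=6: T̂ = -13 + 1.2·6 = -5.8; e = -4.6 − (-5.8) = 1.2
t=7: T̂ = -13 + 1.2·7 = -4.6; e = -5.8 − (-4.6) = -1.2
SSE = 1.44 + 1.44 + 1.44 + 1.44 = 5.76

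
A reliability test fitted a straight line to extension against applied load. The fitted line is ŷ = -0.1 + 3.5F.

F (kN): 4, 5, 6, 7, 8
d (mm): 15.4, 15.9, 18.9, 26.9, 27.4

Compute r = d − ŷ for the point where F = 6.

r = -2

ŷ = -0.1 + 3.5·6 = 20.9
r = 18.9 − 20.9 = -2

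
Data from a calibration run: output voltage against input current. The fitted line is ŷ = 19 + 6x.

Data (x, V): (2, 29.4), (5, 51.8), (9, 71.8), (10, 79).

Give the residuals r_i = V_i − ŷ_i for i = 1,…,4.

-1.6, 2.8, -1.2, 0

x=2: ŷ = 19 + 6·2 = 31; r = 29.4 − 31 = -1.6
x=5: ŷ = 19 + 6·5 = 49; r = 51.8 − 49 = 2.8
x=9: ŷ = 19 + 6·9 = 73; r = 71.8 − 73 = -1.2
x=10: ŷ = 19 + 6·10 = 79; r = 79 − 79 = 0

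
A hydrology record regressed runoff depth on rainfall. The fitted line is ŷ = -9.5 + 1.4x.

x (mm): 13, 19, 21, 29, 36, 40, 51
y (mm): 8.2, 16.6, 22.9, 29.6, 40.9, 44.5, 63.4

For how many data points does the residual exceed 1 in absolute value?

4

x=13: ŷ = -9.5 + 1.4·13 = 8.7; r = 8.2 − 8.7 = -0.5
x=19: ŷ = -9.5 + 1.4·19 = 17.1; r = 16.6 − 17.1 = -0.5
x=21: ŷ = -9.5 + 1.4·21 = 19.9; r = 22.9 − 19.9 = 3
x=29: ŷ = -9.5 + 1.4·29 = 31.1; r = 29.6 − 31.1 = -1.5
x=36: ŷ = -9.5 + 1.4·36 = 40.9; r = 40.9 − 40.9 = 0
x=40: ŷ = -9.5 + 1.4·40 = 46.5; r = 44.5 − 46.5 = -2
x=51: ŷ = -9.5 + 1.4·51 = 61.9; r = 63.4 − 61.9 = 1.5
|r| > 1: x=21 (|r|=3), x=29 (|r|=1.5), x=40 (|r|=2), x=51 (|r|=1.5) → 4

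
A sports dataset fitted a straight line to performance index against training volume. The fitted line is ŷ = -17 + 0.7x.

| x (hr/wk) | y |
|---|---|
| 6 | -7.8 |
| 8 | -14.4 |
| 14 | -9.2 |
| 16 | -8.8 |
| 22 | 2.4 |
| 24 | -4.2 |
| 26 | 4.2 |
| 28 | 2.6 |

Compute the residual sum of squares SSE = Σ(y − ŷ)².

SSE = 88

x=6: ŷ = -17 + 0.7·6 = -12.8; e = -7.8 − (-12.8) = 5
x=8: ŷ = -17 + 0.7·8 = -11.4; e = -14.4 − (-11.4) = -3
x=14: ŷ = -17 + 0.7·14 = -7.2; e = -9.2 − (-7.2) = -2
x=16: ŷ = -17 + 0.7·16 = -5.8; e = -8.8 − (-5.8) = -3
x=22: ŷ = -17 + 0.7·22 = -1.6; e = 2.4 − (-1.6) = 4
x=24: ŷ = -17 + 0.7·24 = -0.2; e = -4.2 − (-0.2) = -4
x=26: ŷ = -17 + 0.7·26 = 1.2; e = 4.2 − 1.2 = 3
x=28: ŷ = -17 + 0.7·28 = 2.6; e = 2.6 − 2.6 = 0
SSE = 25 + 9 + 4 + 9 + 16 + 16 + 9 + 0 = 88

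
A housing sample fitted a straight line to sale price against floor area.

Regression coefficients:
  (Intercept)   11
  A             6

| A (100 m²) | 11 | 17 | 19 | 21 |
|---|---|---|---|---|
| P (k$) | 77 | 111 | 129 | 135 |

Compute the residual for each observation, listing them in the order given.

0, -2, 4, -2

A=11: ŷ = 11 + 6·11 = 77; e = 77 − 77 = 0
A=17: ŷ = 11 + 6·17 = 113; e = 111 − 113 = -2
A=19: ŷ = 11 + 6·19 = 125; e = 129 − 125 = 4
A=21: ŷ = 11 + 6·21 = 137; e = 135 − 137 = -2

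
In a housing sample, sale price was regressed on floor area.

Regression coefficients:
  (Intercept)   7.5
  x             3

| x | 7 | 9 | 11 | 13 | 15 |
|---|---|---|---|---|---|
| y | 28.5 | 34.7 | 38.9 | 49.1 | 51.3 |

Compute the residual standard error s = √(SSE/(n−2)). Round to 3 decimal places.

x=7: ŷ = 7.5 + 3·7 = 28.5; e = 28.5 − 28.5 = 0
x=9: ŷ = 7.5 + 3·9 = 34.5; e = 34.7 − 34.5 = 0.2
x=11: ŷ = 7.5 + 3·11 = 40.5; e = 38.9 − 40.5 = -1.6
x=13: ŷ = 7.5 + 3·13 = 46.5; e = 49.1 − 46.5 = 2.6
x=15: ŷ = 7.5 + 3·15 = 52.5; e = 51.3 − 52.5 = -1.2
SSE = 0 + 0.04 + 2.56 + 6.76 + 1.44 = 10.8
s = √(10.8/3) = √3.6 ≈ 1.897

s = 1.897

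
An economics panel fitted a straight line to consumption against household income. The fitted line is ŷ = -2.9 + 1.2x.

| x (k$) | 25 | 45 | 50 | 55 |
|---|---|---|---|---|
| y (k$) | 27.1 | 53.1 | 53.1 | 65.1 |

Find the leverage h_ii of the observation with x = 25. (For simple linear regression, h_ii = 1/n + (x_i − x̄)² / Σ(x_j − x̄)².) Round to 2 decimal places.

x̄ = (25 + 45 + 50 + 55)/4 = 43.75
Σ(x − x̄)² = 351.562 + 1.5625 + 39.0625 + 126.562 = 518.75
h = 1/4 + (-18.75)²/518.75 = 0.25 + 0.677711 = 0.93

h = 0.93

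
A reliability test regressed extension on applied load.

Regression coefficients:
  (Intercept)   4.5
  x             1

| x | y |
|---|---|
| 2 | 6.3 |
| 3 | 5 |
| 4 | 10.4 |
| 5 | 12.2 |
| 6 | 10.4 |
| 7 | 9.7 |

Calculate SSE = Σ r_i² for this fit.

x=2: ŷ = 4.5 + 2 = 6.5; r = 6.3 − 6.5 = -0.2
x=3: ŷ = 4.5 + 3 = 7.5; r = 5 − 7.5 = -2.5
x=4: ŷ = 4.5 + 4 = 8.5; r = 10.4 − 8.5 = 1.9
x=5: ŷ = 4.5 + 5 = 9.5; r = 12.2 − 9.5 = 2.7
x=6: ŷ = 4.5 + 6 = 10.5; r = 10.4 − 10.5 = -0.1
x=7: ŷ = 4.5 + 7 = 11.5; r = 9.7 − 11.5 = -1.8
SSE = 0.04 + 6.25 + 3.61 + 7.29 + 0.01 + 3.24 = 20.44

SSE = 20.44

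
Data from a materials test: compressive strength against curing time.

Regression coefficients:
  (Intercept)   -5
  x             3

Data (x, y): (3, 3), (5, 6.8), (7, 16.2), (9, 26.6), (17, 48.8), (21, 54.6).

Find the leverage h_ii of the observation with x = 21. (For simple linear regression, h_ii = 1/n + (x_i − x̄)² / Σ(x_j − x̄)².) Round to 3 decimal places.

h = 0.616

x̄ = (3 + 5 + 7 + 9 + 17 + 21)/6 = 10.3333
Σ(x − x̄)² = 53.7778 + 28.4444 + 11.1111 + 1.77778 + 44.4444 + 113.778 = 253.333
h = 1/6 + (10.6667)²/253.333 = 0.166667 + 0.449123 = 0.616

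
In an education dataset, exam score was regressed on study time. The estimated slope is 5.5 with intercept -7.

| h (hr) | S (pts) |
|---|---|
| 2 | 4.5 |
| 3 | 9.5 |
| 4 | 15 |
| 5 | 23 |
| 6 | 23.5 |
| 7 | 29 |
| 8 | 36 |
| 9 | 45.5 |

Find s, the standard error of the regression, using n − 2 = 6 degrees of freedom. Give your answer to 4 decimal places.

s = 2.1985

h=2: ŷ = -7 + 5.5·2 = 4; r = 4.5 − 4 = 0.5
h=3: ŷ = -7 + 5.5·3 = 9.5; r = 9.5 − 9.5 = 0
h=4: ŷ = -7 + 5.5·4 = 15; r = 15 − 15 = 0
h=5: ŷ = -7 + 5.5·5 = 20.5; r = 23 − 20.5 = 2.5
h=6: ŷ = -7 + 5.5·6 = 26; r = 23.5 − 26 = -2.5
h=7: ŷ = -7 + 5.5·7 = 31.5; r = 29 − 31.5 = -2.5
h=8: ŷ = -7 + 5.5·8 = 37; r = 36 − 37 = -1
h=9: ŷ = -7 + 5.5·9 = 42.5; r = 45.5 − 42.5 = 3
SSE = 0.25 + 0 + 0 + 6.25 + 6.25 + 6.25 + 1 + 9 = 29
s = √(29/6) = √4.83333 ≈ 2.1985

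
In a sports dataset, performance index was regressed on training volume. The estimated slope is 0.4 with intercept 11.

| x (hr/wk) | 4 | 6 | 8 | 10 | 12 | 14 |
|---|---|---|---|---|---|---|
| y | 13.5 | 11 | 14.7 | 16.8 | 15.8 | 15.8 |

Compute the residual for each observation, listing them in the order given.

x=4: ŷ = 11 + 0.4·4 = 12.6; e = 13.5 − 12.6 = 0.9
x=6: ŷ = 11 + 0.4·6 = 13.4; e = 11 − 13.4 = -2.4
x=8: ŷ = 11 + 0.4·8 = 14.2; e = 14.7 − 14.2 = 0.5
x=10: ŷ = 11 + 0.4·10 = 15; e = 16.8 − 15 = 1.8
x=12: ŷ = 11 + 0.4·12 = 15.8; e = 15.8 − 15.8 = 0
x=14: ŷ = 11 + 0.4·14 = 16.6; e = 15.8 − 16.6 = -0.8

0.9, -2.4, 0.5, 1.8, 0, -0.8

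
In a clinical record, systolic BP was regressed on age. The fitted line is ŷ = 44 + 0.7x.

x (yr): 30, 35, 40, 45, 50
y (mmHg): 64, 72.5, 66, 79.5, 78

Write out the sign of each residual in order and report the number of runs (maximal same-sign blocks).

5 runs

x=30: ŷ = 44 + 0.7·30 = 65; r = 64 − 65 = -1
x=35: ŷ = 44 + 0.7·35 = 68.5; r = 72.5 − 68.5 = 4
x=40: ŷ = 44 + 0.7·40 = 72; r = 66 − 72 = -6
x=45: ŷ = 44 + 0.7·45 = 75.5; r = 79.5 − 75.5 = 4
x=50: ŷ = 44 + 0.7·50 = 79; r = 78 − 79 = -1
Signs: − + − + −
Runs: −×1, +×1, −×1, +×1, −×1 → 5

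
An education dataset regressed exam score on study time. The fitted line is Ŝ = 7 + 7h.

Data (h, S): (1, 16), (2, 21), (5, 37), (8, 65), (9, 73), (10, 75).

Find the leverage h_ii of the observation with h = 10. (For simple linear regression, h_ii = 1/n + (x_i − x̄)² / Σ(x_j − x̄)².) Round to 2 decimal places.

h = 0.41

h̄ = (1 + 2 + 5 + 8 + 9 + 10)/6 = 5.83333
Σ(h − h̄)² = 23.3611 + 14.6944 + 0.694444 + 4.69444 + 10.0278 + 17.3611 = 70.8333
h = 1/6 + (4.16667)²/70.8333 = 0.166667 + 0.245098 = 0.41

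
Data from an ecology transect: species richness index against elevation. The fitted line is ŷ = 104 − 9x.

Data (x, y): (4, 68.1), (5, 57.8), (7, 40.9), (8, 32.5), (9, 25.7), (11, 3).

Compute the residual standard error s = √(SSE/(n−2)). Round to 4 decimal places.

x=4: ŷ = 104 − 9·4 = 68; e = 68.1 − 68 = 0.1
x=5: ŷ = 104 − 9·5 = 59; e = 57.8 − 59 = -1.2
x=7: ŷ = 104 − 9·7 = 41; e = 40.9 − 41 = -0.1
x=8: ŷ = 104 − 9·8 = 32; e = 32.5 − 32 = 0.5
x=9: ŷ = 104 − 9·9 = 23; e = 25.7 − 23 = 2.7
x=11: ŷ = 104 − 9·11 = 5; e = 3 − 5 = -2
SSE = 0.01 + 1.44 + 0.01 + 0.25 + 7.29 + 4 = 13
s = √(13/4) = √3.25 ≈ 1.8028

s = 1.8028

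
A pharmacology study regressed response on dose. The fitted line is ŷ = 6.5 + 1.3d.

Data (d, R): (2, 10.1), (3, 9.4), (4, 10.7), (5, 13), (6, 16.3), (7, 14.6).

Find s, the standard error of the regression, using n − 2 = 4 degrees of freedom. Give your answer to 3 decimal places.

s = 1.414

d=2: ŷ = 6.5 + 1.3·2 = 9.1; e = 10.1 − 9.1 = 1
d=3: ŷ = 6.5 + 1.3·3 = 10.4; e = 9.4 − 10.4 = -1
d=4: ŷ = 6.5 + 1.3·4 = 11.7; e = 10.7 − 11.7 = -1
d=5: ŷ = 6.5 + 1.3·5 = 13; e = 13 − 13 = 0
d=6: ŷ = 6.5 + 1.3·6 = 14.3; e = 16.3 − 14.3 = 2
d=7: ŷ = 6.5 + 1.3·7 = 15.6; e = 14.6 − 15.6 = -1
SSE = 1 + 1 + 1 + 0 + 4 + 1 = 8
s = √(8/4) = √2 ≈ 1.414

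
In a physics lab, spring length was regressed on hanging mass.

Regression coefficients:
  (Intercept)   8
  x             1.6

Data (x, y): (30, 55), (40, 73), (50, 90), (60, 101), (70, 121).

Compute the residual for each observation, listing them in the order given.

-1, 1, 2, -3, 1

x=30: ŷ = 8 + 1.6·30 = 56; e = 55 − 56 = -1
x=40: ŷ = 8 + 1.6·40 = 72; e = 73 − 72 = 1
x=50: ŷ = 8 + 1.6·50 = 88; e = 90 − 88 = 2
x=60: ŷ = 8 + 1.6·60 = 104; e = 101 − 104 = -3
x=70: ŷ = 8 + 1.6·70 = 120; e = 121 − 120 = 1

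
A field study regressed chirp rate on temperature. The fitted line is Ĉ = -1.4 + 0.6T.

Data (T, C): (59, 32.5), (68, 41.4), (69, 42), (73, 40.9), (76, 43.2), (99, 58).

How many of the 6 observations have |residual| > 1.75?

2

T=59: Ĉ = -1.4 + 0.6·59 = 34; e = 32.5 − 34 = -1.5
T=68: Ĉ = -1.4 + 0.6·68 = 39.4; e = 41.4 − 39.4 = 2
T=69: Ĉ = -1.4 + 0.6·69 = 40; e = 42 − 40 = 2
T=73: Ĉ = -1.4 + 0.6·73 = 42.4; e = 40.9 − 42.4 = -1.5
T=76: Ĉ = -1.4 + 0.6·76 = 44.2; e = 43.2 − 44.2 = -1
T=99: Ĉ = -1.4 + 0.6·99 = 58; e = 58 − 58 = 0
|e| > 1.75: T=68 (|e|=2), T=69 (|e|=2) → 2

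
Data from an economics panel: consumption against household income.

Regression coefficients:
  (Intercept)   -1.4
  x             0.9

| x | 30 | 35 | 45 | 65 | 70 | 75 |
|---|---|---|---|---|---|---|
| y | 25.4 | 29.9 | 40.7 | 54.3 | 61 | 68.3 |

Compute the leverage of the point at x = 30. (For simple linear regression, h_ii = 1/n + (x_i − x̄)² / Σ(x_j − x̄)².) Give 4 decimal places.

x̄ = (30 + 35 + 45 + 65 + 70 + 75)/6 = 53.3333
Σ(x − x̄)² = 544.444 + 336.111 + 69.4444 + 136.111 + 277.778 + 469.444 = 1833.33
h = 1/6 + (-23.3333)²/1833.33 = 0.166667 + 0.29697 = 0.4636

h = 0.4636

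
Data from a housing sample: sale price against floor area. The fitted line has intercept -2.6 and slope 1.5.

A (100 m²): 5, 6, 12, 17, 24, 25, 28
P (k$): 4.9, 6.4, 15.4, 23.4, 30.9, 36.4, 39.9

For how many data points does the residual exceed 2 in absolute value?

1

A=5: P̂ = -2.6 + 1.5·5 = 4.9; e = 4.9 − 4.9 = 0
A=6: P̂ = -2.6 + 1.5·6 = 6.4; e = 6.4 − 6.4 = 0
A=12: P̂ = -2.6 + 1.5·12 = 15.4; e = 15.4 − 15.4 = 0
A=17: P̂ = -2.6 + 1.5·17 = 22.9; e = 23.4 − 22.9 = 0.5
A=24: P̂ = -2.6 + 1.5·24 = 33.4; e = 30.9 − 33.4 = -2.5
A=25: P̂ = -2.6 + 1.5·25 = 34.9; e = 36.4 − 34.9 = 1.5
A=28: P̂ = -2.6 + 1.5·28 = 39.4; e = 39.9 − 39.4 = 0.5
|e| > 2: A=24 (|e|=2.5) → 1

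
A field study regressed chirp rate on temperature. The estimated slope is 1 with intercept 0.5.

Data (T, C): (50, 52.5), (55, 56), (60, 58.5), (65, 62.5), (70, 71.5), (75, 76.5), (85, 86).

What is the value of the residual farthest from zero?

r = -3

T=50: ŷ = 0.5 + 50 = 50.5; r = 52.5 − 50.5 = 2
T=55: ŷ = 0.5 + 55 = 55.5; r = 56 − 55.5 = 0.5
T=60: ŷ = 0.5 + 60 = 60.5; r = 58.5 − 60.5 = -2
T=65: ŷ = 0.5 + 65 = 65.5; r = 62.5 − 65.5 = -3
T=70: ŷ = 0.5 + 70 = 70.5; r = 71.5 − 70.5 = 1
T=75: ŷ = 0.5 + 75 = 75.5; r = 76.5 − 75.5 = 1
T=85: ŷ = 0.5 + 85 = 85.5; r = 86 − 85.5 = 0.5
Largest |r| is 3 at T = 65, residual -3.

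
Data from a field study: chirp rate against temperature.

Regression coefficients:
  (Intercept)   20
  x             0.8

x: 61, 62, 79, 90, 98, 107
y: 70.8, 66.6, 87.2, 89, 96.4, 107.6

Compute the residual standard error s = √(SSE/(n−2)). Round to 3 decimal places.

s = 3.391

x=61: ŷ = 20 + 0.8·61 = 68.8; r = 70.8 − 68.8 = 2
x=62: ŷ = 20 + 0.8·62 = 69.6; r = 66.6 − 69.6 = -3
x=79: ŷ = 20 + 0.8·79 = 83.2; r = 87.2 − 83.2 = 4
x=90: ŷ = 20 + 0.8·90 = 92; r = 89 − 92 = -3
x=98: ŷ = 20 + 0.8·98 = 98.4; r = 96.4 − 98.4 = -2
x=107: ŷ = 20 + 0.8·107 = 105.6; r = 107.6 − 105.6 = 2
SSE = 4 + 9 + 16 + 9 + 4 + 4 = 46
s = √(46/4) = √11.5 ≈ 3.391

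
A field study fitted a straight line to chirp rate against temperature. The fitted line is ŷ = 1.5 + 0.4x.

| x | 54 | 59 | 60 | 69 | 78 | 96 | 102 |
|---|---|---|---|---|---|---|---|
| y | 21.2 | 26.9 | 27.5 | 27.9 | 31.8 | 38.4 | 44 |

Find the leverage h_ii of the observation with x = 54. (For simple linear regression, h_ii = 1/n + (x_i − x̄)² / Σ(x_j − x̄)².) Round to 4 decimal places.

h = 0.3307

x̄ = (54 + 59 + 60 + 69 + 78 + 96 + 102)/7 = 74
Σ(x − x̄)² = 400 + 225 + 196 + 25 + 16 + 484 + 784 = 2130
h = 1/7 + (-20)²/2130 = 0.142857 + 0.187793 = 0.3307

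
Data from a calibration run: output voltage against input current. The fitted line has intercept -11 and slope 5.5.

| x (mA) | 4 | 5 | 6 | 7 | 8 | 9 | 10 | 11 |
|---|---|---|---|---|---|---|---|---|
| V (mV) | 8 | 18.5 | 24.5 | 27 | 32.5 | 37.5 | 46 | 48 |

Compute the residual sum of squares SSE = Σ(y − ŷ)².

x=4: ŷ = -11 + 5.5·4 = 11; r = 8 − 11 = -3
x=5: ŷ = -11 + 5.5·5 = 16.5; r = 18.5 − 16.5 = 2
x=6: ŷ = -11 + 5.5·6 = 22; r = 24.5 − 22 = 2.5
x=7: ŷ = -11 + 5.5·7 = 27.5; r = 27 − 27.5 = -0.5
x=8: ŷ = -11 + 5.5·8 = 33; r = 32.5 − 33 = -0.5
x=9: ŷ = -11 + 5.5·9 = 38.5; r = 37.5 − 38.5 = -1
x=10: ŷ = -11 + 5.5·10 = 44; r = 46 − 44 = 2
x=11: ŷ = -11 + 5.5·11 = 49.5; r = 48 − 49.5 = -1.5
SSE = 9 + 4 + 6.25 + 0.25 + 0.25 + 1 + 4 + 2.25 = 27

SSE = 27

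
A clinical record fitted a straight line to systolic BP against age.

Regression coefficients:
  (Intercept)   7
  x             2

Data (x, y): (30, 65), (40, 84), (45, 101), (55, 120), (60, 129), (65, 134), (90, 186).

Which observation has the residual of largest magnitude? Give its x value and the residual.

x = 45, r = 4

x=30: ŷ = 7 + 2·30 = 67; r = 65 − 67 = -2
x=40: ŷ = 7 + 2·40 = 87; r = 84 − 87 = -3
x=45: ŷ = 7 + 2·45 = 97; r = 101 − 97 = 4
x=55: ŷ = 7 + 2·55 = 117; r = 120 − 117 = 3
x=60: ŷ = 7 + 2·60 = 127; r = 129 − 127 = 2
x=65: ŷ = 7 + 2·65 = 137; r = 134 − 137 = -3
x=90: ŷ = 7 + 2·90 = 187; r = 186 − 187 = -1
Largest |r| is 4 at x = 45, residual 4.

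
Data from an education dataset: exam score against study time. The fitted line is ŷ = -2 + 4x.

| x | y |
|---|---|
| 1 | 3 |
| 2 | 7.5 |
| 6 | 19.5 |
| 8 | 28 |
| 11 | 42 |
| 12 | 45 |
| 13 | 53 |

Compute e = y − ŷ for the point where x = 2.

e = 1.5

ŷ = -2 + 4·2 = 6
e = 7.5 − 6 = 1.5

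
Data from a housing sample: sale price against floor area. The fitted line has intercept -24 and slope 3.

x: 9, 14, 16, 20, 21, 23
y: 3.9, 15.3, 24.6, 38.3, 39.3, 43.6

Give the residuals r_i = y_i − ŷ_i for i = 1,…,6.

0.9, -2.7, 0.6, 2.3, 0.3, -1.4

x=9: ŷ = -24 + 3·9 = 3; r = 3.9 − 3 = 0.9
x=14: ŷ = -24 + 3·14 = 18; r = 15.3 − 18 = -2.7
x=16: ŷ = -24 + 3·16 = 24; r = 24.6 − 24 = 0.6
x=20: ŷ = -24 + 3·20 = 36; r = 38.3 − 36 = 2.3
x=21: ŷ = -24 + 3·21 = 39; r = 39.3 − 39 = 0.3
x=23: ŷ = -24 + 3·23 = 45; r = 43.6 − 45 = -1.4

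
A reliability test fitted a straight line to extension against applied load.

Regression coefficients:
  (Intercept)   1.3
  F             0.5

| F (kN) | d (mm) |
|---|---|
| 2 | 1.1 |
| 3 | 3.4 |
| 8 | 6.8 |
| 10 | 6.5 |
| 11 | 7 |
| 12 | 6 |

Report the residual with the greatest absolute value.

F=2: d̂ = 1.3 + 0.5·2 = 2.3; r = 1.1 − 2.3 = -1.2
F=3: d̂ = 1.3 + 0.5·3 = 2.8; r = 3.4 − 2.8 = 0.6
F=8: d̂ = 1.3 + 0.5·8 = 5.3; r = 6.8 − 5.3 = 1.5
F=10: d̂ = 1.3 + 0.5·10 = 6.3; r = 6.5 − 6.3 = 0.2
F=11: d̂ = 1.3 + 0.5·11 = 6.8; r = 7 − 6.8 = 0.2
F=12: d̂ = 1.3 + 0.5·12 = 7.3; r = 6 − 7.3 = -1.3
Largest |r| is 1.5 at F = 8, residual 1.5.

r = 1.5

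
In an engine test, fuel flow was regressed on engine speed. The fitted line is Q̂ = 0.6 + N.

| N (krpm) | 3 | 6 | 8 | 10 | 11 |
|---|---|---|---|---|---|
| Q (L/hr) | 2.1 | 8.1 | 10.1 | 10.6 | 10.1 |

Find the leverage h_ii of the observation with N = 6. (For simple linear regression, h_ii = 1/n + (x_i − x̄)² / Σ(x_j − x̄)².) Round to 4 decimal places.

h = 0.2621

N̄ = (3 + 6 + 8 + 10 + 11)/5 = 7.6
Σ(N − N̄)² = 21.16 + 2.56 + 0.16 + 5.76 + 11.56 = 41.2
h = 1/5 + (-1.6)²/41.2 = 0.2 + 0.0621359 = 0.2621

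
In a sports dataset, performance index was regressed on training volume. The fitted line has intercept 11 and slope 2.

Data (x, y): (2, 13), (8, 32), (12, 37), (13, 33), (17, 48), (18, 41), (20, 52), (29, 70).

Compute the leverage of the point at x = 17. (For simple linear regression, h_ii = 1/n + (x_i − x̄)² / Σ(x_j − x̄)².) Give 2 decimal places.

h = 0.13

x̄ = (2 + 8 + 12 + 13 + 17 + 18 + 20 + 29)/8 = 14.875
Σ(x − x̄)² = 165.766 + 47.2656 + 8.26562 + 3.51562 + 4.51562 + 9.76562 + 26.2656 + 199.516 = 464.875
h = 1/8 + (2.125)²/464.875 = 0.125 + 0.00971363 = 0.13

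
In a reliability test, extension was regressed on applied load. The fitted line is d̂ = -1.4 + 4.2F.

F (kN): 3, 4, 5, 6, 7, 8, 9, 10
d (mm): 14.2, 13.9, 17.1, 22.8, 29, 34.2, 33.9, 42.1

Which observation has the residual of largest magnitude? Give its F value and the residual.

F=3: d̂ = -1.4 + 4.2·3 = 11.2; r = 14.2 − 11.2 = 3
F=4: d̂ = -1.4 + 4.2·4 = 15.4; r = 13.9 − 15.4 = -1.5
F=5: d̂ = -1.4 + 4.2·5 = 19.6; r = 17.1 − 19.6 = -2.5
F=6: d̂ = -1.4 + 4.2·6 = 23.8; r = 22.8 − 23.8 = -1
F=7: d̂ = -1.4 + 4.2·7 = 28; r = 29 − 28 = 1
F=8: d̂ = -1.4 + 4.2·8 = 32.2; r = 34.2 − 32.2 = 2
F=9: d̂ = -1.4 + 4.2·9 = 36.4; r = 33.9 − 36.4 = -2.5
F=10: d̂ = -1.4 + 4.2·10 = 40.6; r = 42.1 − 40.6 = 1.5
Largest |r| is 3 at F = 3, residual 3.

F = 3, r = 3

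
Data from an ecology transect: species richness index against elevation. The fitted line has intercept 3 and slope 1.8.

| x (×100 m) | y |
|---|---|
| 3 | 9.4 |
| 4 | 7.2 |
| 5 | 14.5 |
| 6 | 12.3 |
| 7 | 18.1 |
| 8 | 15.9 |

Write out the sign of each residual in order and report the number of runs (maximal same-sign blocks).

6 runs

x=3: ŷ = 3 + 1.8·3 = 8.4; e = 9.4 − 8.4 = 1
x=4: ŷ = 3 + 1.8·4 = 10.2; e = 7.2 − 10.2 = -3
x=5: ŷ = 3 + 1.8·5 = 12; e = 14.5 − 12 = 2.5
x=6: ŷ = 3 + 1.8·6 = 13.8; e = 12.3 − 13.8 = -1.5
x=7: ŷ = 3 + 1.8·7 = 15.6; e = 18.1 − 15.6 = 2.5
x=8: ŷ = 3 + 1.8·8 = 17.4; e = 15.9 − 17.4 = -1.5
Signs: + − + − + −
Runs: +×1, −×1, +×1, −×1, +×1, −×1 → 6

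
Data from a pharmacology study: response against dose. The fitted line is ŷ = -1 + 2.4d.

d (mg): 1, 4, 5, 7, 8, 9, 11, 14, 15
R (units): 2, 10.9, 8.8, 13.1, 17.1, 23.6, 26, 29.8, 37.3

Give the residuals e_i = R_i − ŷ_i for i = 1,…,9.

0.6, 2.3, -2.2, -2.7, -1.1, 3, 0.6, -2.8, 2.3

d=1: ŷ = -1 + 2.4·1 = 1.4; e = 2 − 1.4 = 0.6
d=4: ŷ = -1 + 2.4·4 = 8.6; e = 10.9 − 8.6 = 2.3
d=5: ŷ = -1 + 2.4·5 = 11; e = 8.8 − 11 = -2.2
d=7: ŷ = -1 + 2.4·7 = 15.8; e = 13.1 − 15.8 = -2.7
d=8: ŷ = -1 + 2.4·8 = 18.2; e = 17.1 − 18.2 = -1.1
d=9: ŷ = -1 + 2.4·9 = 20.6; e = 23.6 − 20.6 = 3
d=11: ŷ = -1 + 2.4·11 = 25.4; e = 26 − 25.4 = 0.6
d=14: ŷ = -1 + 2.4·14 = 32.6; e = 29.8 − 32.6 = -2.8
d=15: ŷ = -1 + 2.4·15 = 35; e = 37.3 − 35 = 2.3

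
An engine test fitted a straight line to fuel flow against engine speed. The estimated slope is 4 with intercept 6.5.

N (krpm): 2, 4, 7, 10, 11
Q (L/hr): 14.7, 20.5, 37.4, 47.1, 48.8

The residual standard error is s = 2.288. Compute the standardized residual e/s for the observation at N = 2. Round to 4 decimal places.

ŷ = 6.5 + 4·2 = 14.5
e = 14.7 − 14.5 = 0.2
e/s = 0.2 / 2.288 = 0.0874

0.0874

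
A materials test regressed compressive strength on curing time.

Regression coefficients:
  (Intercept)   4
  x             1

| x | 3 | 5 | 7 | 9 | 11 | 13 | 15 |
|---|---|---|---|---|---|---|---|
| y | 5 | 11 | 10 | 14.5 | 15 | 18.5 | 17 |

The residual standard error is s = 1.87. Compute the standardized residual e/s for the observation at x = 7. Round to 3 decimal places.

-0.535

ŷ = 4 + 7 = 11
e = 10 − 11 = -1
e/s = -1 / 1.87 = -0.535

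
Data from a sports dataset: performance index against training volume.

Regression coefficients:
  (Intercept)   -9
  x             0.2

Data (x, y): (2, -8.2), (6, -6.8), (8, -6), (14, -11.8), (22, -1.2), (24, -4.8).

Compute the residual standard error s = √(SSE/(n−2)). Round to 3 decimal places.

s = 3.406

x=2: ŷ = -9 + 0.2·2 = -8.6; e = -8.2 − (-8.6) = 0.4
x=6: ŷ = -9 + 0.2·6 = -7.8; e = -6.8 − (-7.8) = 1
x=8: ŷ = -9 + 0.2·8 = -7.4; e = -6 − (-7.4) = 1.4
x=14: ŷ = -9 + 0.2·14 = -6.2; e = -11.8 − (-6.2) = -5.6
x=22: ŷ = -9 + 0.2·22 = -4.6; e = -1.2 − (-4.6) = 3.4
x=24: ŷ = -9 + 0.2·24 = -4.2; e = -4.8 − (-4.2) = -0.6
SSE = 0.16 + 1 + 1.96 + 31.36 + 11.56 + 0.36 = 46.4
s = √(46.4/4) = √11.6 ≈ 3.406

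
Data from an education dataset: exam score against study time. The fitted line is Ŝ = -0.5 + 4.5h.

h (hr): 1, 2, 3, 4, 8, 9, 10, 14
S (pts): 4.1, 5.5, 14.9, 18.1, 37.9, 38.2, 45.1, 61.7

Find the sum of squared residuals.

h=1: Ŝ = -0.5 + 4.5·1 = 4; r = 4.1 − 4 = 0.1
h=2: Ŝ = -0.5 + 4.5·2 = 8.5; r = 5.5 − 8.5 = -3
h=3: Ŝ = -0.5 + 4.5·3 = 13; r = 14.9 − 13 = 1.9
h=4: Ŝ = -0.5 + 4.5·4 = 17.5; r = 18.1 − 17.5 = 0.6
h=8: Ŝ = -0.5 + 4.5·8 = 35.5; r = 37.9 − 35.5 = 2.4
h=9: Ŝ = -0.5 + 4.5·9 = 40; r = 38.2 − 40 = -1.8
h=10: Ŝ = -0.5 + 4.5·10 = 44.5; r = 45.1 − 44.5 = 0.6
h=14: Ŝ = -0.5 + 4.5·14 = 62.5; r = 61.7 − 62.5 = -0.8
SSE = 0.01 + 9 + 3.61 + 0.36 + 5.76 + 3.24 + 0.36 + 0.64 = 22.98

SSE = 22.98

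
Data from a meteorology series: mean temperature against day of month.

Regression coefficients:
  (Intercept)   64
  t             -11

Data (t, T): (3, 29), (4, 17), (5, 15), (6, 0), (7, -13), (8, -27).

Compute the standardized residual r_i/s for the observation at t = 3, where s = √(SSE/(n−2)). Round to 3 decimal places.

t=3: T̂ = 64 − 11·3 = 31; r = 29 − 31 = -2
t=4: T̂ = 64 − 11·4 = 20; r = 17 − 20 = -3
t=5: T̂ = 64 − 11·5 = 9; r = 15 − 9 = 6
t=6: T̂ = 64 − 11·6 = -2; r = 0 − (-2) = 2
t=7: T̂ = 64 − 11·7 = -13; r = -13 − (-13) = 0
t=8: T̂ = 64 − 11·8 = -24; r = -27 − (-24) = -3
SSE = 4 + 9 + 36 + 4 + 0 + 9 = 62
s = √(62/4) = 3.937
r/s = -2 / 3.937 = -0.508

-0.508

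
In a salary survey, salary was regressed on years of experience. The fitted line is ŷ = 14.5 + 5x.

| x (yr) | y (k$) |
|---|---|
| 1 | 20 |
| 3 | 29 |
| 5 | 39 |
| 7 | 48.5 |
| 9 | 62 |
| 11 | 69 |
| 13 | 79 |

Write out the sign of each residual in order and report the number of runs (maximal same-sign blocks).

x=1: ŷ = 14.5 + 5·1 = 19.5; r = 20 − 19.5 = 0.5
x=3: ŷ = 14.5 + 5·3 = 29.5; r = 29 − 29.5 = -0.5
x=5: ŷ = 14.5 + 5·5 = 39.5; r = 39 − 39.5 = -0.5
x=7: ŷ = 14.5 + 5·7 = 49.5; r = 48.5 − 49.5 = -1
x=9: ŷ = 14.5 + 5·9 = 59.5; r = 62 − 59.5 = 2.5
x=11: ŷ = 14.5 + 5·11 = 69.5; r = 69 − 69.5 = -0.5
x=13: ŷ = 14.5 + 5·13 = 79.5; r = 79 − 79.5 = -0.5
Signs: + − − − + − −
Runs: +×1, −×3, +×1, −×2 → 4

4 runs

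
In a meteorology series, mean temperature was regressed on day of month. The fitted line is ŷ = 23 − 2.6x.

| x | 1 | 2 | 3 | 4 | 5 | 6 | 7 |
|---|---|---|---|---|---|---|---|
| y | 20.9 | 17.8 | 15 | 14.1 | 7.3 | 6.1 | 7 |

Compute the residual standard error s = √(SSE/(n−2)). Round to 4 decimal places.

x=1: ŷ = 23 − 2.6·1 = 20.4; e = 20.9 − 20.4 = 0.5
x=2: ŷ = 23 − 2.6·2 = 17.8; e = 17.8 − 17.8 = 0
x=3: ŷ = 23 − 2.6·3 = 15.2; e = 15 − 15.2 = -0.2
x=4: ŷ = 23 − 2.6·4 = 12.6; e = 14.1 − 12.6 = 1.5
x=5: ŷ = 23 − 2.6·5 = 10; e = 7.3 − 10 = -2.7
x=6: ŷ = 23 − 2.6·6 = 7.4; e = 6.1 − 7.4 = -1.3
x=7: ŷ = 23 − 2.6·7 = 4.8; e = 7 − 4.8 = 2.2
SSE = 0.25 + 0 + 0.04 + 2.25 + 7.29 + 1.69 + 4.84 = 16.36
s = √(16.36/5) = √3.272 ≈ 1.8089

s = 1.8089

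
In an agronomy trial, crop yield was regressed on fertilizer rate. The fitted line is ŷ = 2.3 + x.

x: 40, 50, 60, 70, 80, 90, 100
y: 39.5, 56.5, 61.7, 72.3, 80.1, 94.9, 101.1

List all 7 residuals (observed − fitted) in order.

x=40: ŷ = 2.3 + 40 = 42.3; e = 39.5 − 42.3 = -2.8
x=50: ŷ = 2.3 + 50 = 52.3; e = 56.5 − 52.3 = 4.2
x=60: ŷ = 2.3 + 60 = 62.3; e = 61.7 − 62.3 = -0.6
x=70: ŷ = 2.3 + 70 = 72.3; e = 72.3 − 72.3 = 0
x=80: ŷ = 2.3 + 80 = 82.3; e = 80.1 − 82.3 = -2.2
x=90: ŷ = 2.3 + 90 = 92.3; e = 94.9 − 92.3 = 2.6
x=100: ŷ = 2.3 + 100 = 102.3; e = 101.1 − 102.3 = -1.2

-2.8, 4.2, -0.6, 0, -2.2, 2.6, -1.2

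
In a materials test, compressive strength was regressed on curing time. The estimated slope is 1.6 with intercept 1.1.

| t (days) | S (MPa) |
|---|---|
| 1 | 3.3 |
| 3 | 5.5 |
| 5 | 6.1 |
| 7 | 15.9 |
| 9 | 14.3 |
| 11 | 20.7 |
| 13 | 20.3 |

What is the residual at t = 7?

Ŝ = 1.1 + 1.6·7 = 12.3
e = 15.9 − 12.3 = 3.6

e = 3.6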